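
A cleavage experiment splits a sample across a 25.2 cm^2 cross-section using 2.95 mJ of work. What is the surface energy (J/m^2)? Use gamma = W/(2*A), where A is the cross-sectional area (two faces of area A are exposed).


Convert: A = 25.2 cm^2 = 0.00252 m^2, W = 2.95 mJ = 0.00295 J
Cleaving exposes two faces of area A, so total new surface = 2*A and gamma = W / (2*A)
gamma = 0.00295 / (2 * 0.00252)
gamma = 0.585 J/m^2

0.585


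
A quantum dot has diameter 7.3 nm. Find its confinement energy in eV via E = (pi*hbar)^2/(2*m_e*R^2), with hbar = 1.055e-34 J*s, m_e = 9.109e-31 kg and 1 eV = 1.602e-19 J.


Radius R = 7.3/2 = 3.65 nm = 3.65e-09 m
E = (pi * 1.055e-34)^2 / (2 * 9.109e-31 * (3.65e-09)^2)
E(J) = 4.52604e-21
E = E(J) / 1.602e-19 = 0.0283 eV

0.0283


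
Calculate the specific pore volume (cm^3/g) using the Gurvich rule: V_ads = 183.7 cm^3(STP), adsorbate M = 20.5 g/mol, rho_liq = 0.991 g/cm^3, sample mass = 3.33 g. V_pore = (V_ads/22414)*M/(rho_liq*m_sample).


Moles adsorbed n = V_ads / 22414 = 183.7 / 22414 = 8.195771e-03 mol
Liquid volume V_liq = n * M / rho_liq = 8.195771e-03 * 20.5 / 0.991 = 0.16954 cm^3
Specific pore volume V_pore = V_liq / m_sample = 0.16954 / 3.33
V_pore = 0.0509 cm^3/g

0.0509


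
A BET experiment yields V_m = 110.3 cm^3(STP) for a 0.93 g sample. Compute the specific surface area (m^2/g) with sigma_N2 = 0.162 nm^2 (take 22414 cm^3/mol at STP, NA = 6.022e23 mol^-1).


Number of moles in monolayer = V_m / 22414 = 110.3 / 22414 = 0.00492103
Number of molecules = moles * NA = 0.00492103 * 6.022e23
SA = molecules * sigma / mass
SA = (110.3 / 22414) * 6.022e23 * 0.162e-18 / 0.93
SA = 516.2 m^2/g

516.2


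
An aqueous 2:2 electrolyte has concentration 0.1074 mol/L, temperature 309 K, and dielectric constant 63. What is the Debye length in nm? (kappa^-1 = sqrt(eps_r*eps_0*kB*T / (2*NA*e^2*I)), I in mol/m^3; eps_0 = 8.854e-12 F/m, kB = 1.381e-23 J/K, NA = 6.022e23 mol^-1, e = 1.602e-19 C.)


Ionic strength I = 0.1074 * 2^2 * 1000 = 429.6 mol/m^3
kappa^-1 = sqrt(63 * 8.854e-12 * 1.381e-23 * 309 / (2 * 6.022e23 * (1.602e-19)^2 * 429.6))
kappa^-1 = 0.423 nm

0.423


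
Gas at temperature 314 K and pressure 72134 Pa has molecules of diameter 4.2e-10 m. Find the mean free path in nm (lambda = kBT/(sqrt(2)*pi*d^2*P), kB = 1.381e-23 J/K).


Mean free path: lambda = kB*T / (sqrt(2) * pi * d^2 * P)
lambda = 1.381e-23 * 314 / (sqrt(2) * pi * (4.2e-10)^2 * 72134)
lambda = 7.67043e-08 m
lambda = 76.7 nm

76.7


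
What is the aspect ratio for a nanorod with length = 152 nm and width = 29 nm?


Aspect ratio AR = length / diameter
AR = 152 / 29
AR = 5.24

5.24


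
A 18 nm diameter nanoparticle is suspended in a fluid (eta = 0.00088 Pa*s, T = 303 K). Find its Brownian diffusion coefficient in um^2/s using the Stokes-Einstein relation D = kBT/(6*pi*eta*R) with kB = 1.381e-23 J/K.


Radius R = 18/2 = 9 nm = 9e-09 m
D = kB*T / (6*pi*eta*R)
D = 1.381e-23 * 303 / (6 * pi * 0.00088 * 9e-09)
D = 2.80292e-11 m^2/s = 28.029 um^2/s

28.029


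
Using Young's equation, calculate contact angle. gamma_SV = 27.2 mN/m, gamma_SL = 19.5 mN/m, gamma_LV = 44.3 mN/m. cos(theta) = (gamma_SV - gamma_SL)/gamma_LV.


cos(theta) = (gamma_SV - gamma_SL) / gamma_LV
cos(theta) = (27.2 - 19.5) / 44.3
cos(theta) = 0.173815
theta = arccos(0.173815) = 79.99 degrees

79.99


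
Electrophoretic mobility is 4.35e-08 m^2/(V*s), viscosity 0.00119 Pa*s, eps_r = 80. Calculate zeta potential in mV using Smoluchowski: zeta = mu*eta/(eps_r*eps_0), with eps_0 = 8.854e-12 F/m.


Smoluchowski equation: zeta = mu * eta / (eps_r * eps_0)
zeta = 4.35e-08 * 0.00119 / (80 * 8.854e-12)
zeta = 0.073081 V = 73.08 mV

73.08


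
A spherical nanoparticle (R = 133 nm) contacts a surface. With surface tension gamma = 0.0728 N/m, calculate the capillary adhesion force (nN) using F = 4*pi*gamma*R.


Convert radius: R = 133 nm = 1.33e-07 m
F = 4 * pi * gamma * R
F = 4 * pi * 0.0728 * 1.33e-07
F = 1.21673e-07 N = 121.6726 nN

121.6726


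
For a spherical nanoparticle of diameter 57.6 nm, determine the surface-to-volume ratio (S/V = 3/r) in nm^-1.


Radius r = 57.6/2 = 28.8 nm
S/V = 3 / r = 3 / 28.8
S/V = 0.1042 nm^-1

0.1042


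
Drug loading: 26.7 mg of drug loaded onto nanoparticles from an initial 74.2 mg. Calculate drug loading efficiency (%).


Drug loading efficiency = (drug loaded / drug initial) * 100
DLE = 26.7 / 74.2 * 100
DLE = 0.3598 * 100
DLE = 35.98%

35.98


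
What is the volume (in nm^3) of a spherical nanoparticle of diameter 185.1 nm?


Radius r = 185.1/2 = 92.55 nm
Volume V = (4/3) * pi * r^3
V = (4/3) * pi * (92.55)^3
V = 3320610.05 nm^3

3320610.05


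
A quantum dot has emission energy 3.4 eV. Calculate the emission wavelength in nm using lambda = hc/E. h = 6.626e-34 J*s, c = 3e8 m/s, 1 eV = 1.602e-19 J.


Convert energy: E = 3.4 eV = 3.4 * 1.602e-19 = 5.4468e-19 J
lambda = h*c / E = 6.626e-34 * 3e8 / 5.4468e-19
lambda = 3.64948e-07 m = 364.9 nm

364.9


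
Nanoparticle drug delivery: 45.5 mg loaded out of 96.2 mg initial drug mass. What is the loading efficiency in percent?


Drug loading efficiency = (drug loaded / drug initial) * 100
DLE = 45.5 / 96.2 * 100
DLE = 0.473 * 100
DLE = 47.3%

47.3


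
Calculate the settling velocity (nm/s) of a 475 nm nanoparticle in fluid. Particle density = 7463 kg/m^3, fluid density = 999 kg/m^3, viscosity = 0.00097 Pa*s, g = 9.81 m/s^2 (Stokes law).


Radius R = 475/2 nm = 2.375e-07 m
Density difference = 7463 - 999 = 6464 kg/m^3
v = 2 * R^2 * (rho_p - rho_f) * g / (9 * eta)
v = 2 * (2.375e-07)^2 * 6464 * 9.81 / (9 * 0.00097)
v = 8.19433e-07 m/s = 819.4328 nm/s

819.4328


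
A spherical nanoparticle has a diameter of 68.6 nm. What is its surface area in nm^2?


Radius r = 68.6/2 = 34.3 nm
Surface area SA = 4 * pi * r^2
SA = 4 * pi * (34.3)^2
SA = 14784.21 nm^2

14784.21


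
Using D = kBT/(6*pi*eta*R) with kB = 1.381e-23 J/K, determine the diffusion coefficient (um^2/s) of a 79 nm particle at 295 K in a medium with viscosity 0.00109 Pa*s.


Radius R = 79/2 = 39.5 nm = 3.95e-08 m
D = kB*T / (6*pi*eta*R)
D = 1.381e-23 * 295 / (6 * pi * 0.00109 * 3.95e-08)
D = 5.01985e-12 m^2/s = 5.02 um^2/s

5.02


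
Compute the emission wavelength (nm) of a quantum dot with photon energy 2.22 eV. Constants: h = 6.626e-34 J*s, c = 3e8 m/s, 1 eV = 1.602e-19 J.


Convert energy: E = 2.22 eV = 2.22 * 1.602e-19 = 3.55644e-19 J
lambda = h*c / E = 6.626e-34 * 3e8 / 3.55644e-19
lambda = 5.5893e-07 m = 558.9 nm

558.9


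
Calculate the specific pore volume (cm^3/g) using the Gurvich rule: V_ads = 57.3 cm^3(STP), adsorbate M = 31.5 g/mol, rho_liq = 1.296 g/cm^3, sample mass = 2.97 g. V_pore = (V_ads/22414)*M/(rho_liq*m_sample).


Moles adsorbed n = V_ads / 22414 = 57.3 / 22414 = 2.556438e-03 mol
Liquid volume V_liq = n * M / rho_liq = 2.556438e-03 * 31.5 / 1.296 = 0.06214 cm^3
Specific pore volume V_pore = V_liq / m_sample = 0.06214 / 2.97
V_pore = 0.0209 cm^3/g

0.0209


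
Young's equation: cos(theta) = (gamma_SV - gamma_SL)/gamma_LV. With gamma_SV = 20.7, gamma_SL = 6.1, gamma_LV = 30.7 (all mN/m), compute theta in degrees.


cos(theta) = (gamma_SV - gamma_SL) / gamma_LV
cos(theta) = (20.7 - 6.1) / 30.7
cos(theta) = 0.47557
theta = arccos(0.47557) = 61.6 degrees

61.6


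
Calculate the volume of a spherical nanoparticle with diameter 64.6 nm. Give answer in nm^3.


Radius r = 64.6/2 = 32.3 nm
Volume V = (4/3) * pi * r^3
V = (4/3) * pi * (32.3)^3
V = 141154.97 nm^3

141154.97


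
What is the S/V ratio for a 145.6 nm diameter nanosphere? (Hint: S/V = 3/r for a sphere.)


Radius r = 145.6/2 = 72.8 nm
S/V = 3 / r = 3 / 72.8
S/V = 0.0412 nm^-1

0.0412


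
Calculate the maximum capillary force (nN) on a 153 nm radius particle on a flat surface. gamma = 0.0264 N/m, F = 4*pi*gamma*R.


Convert radius: R = 153 nm = 1.53e-07 m
F = 4 * pi * gamma * R
F = 4 * pi * 0.0264 * 1.53e-07
F = 5.07581e-08 N = 50.7581 nN

50.7581


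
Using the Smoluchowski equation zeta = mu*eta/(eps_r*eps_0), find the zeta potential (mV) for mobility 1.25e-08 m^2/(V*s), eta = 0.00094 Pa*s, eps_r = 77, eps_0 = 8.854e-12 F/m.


Smoluchowski equation: zeta = mu * eta / (eps_r * eps_0)
zeta = 1.25e-08 * 0.00094 / (77 * 8.854e-12)
zeta = 0.017235 V = 17.23 mV

17.23


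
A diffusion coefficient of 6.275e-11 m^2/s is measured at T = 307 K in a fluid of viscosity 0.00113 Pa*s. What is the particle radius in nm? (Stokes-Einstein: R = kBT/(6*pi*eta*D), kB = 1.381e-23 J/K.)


Stokes-Einstein: R = kB*T / (6*pi*eta*D)
R = 1.381e-23 * 307 / (6 * pi * 0.00113 * 6.275e-11)
R = 3.17204e-09 m = 3.17 nm

3.17


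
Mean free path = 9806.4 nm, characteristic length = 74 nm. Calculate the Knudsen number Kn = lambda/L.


Knudsen number Kn = lambda / L
Kn = 9806.4 / 74
Kn = 132.5189

132.5189


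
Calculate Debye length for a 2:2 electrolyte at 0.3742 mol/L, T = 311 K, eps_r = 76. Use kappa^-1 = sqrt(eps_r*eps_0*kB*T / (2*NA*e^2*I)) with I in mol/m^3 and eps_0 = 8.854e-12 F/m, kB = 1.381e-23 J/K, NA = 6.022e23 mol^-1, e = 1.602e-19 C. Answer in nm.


Ionic strength I = 0.3742 * 2^2 * 1000 = 1496.8 mol/m^3
kappa^-1 = sqrt(76 * 8.854e-12 * 1.381e-23 * 311 / (2 * 6.022e23 * (1.602e-19)^2 * 1496.8))
kappa^-1 = 0.25 nm

0.25


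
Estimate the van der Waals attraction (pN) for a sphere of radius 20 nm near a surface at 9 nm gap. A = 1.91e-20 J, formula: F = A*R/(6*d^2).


Convert to SI: R = 20 nm = 2e-08 m, d = 9 nm = 9e-09 m
F = A * R / (6 * d^2)
F = 1.91e-20 * 2e-08 / (6 * (9e-09)^2)
F = 7.86008e-13 N = 0.786 pN

0.786


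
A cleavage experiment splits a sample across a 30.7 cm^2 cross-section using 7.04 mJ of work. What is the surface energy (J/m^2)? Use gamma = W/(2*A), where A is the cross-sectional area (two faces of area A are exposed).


Convert: A = 30.7 cm^2 = 0.00307 m^2, W = 7.04 mJ = 0.00704 J
Cleaving exposes two faces of area A, so total new surface = 2*A and gamma = W / (2*A)
gamma = 0.00704 / (2 * 0.00307)
gamma = 1.147 J/m^2

1.147


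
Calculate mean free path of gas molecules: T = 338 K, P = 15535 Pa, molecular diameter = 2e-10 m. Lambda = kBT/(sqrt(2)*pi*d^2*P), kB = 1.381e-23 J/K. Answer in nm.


Mean free path: lambda = kB*T / (sqrt(2) * pi * d^2 * P)
lambda = 1.381e-23 * 338 / (sqrt(2) * pi * (2e-10)^2 * 15535)
lambda = 1.69073e-06 m
lambda = 1690.73 nm

1690.73


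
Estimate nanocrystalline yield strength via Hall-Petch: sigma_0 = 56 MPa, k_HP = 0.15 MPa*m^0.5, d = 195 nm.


d = 195 nm = 1.95e-07 m
sqrt(d) = 0.000441588
Hall-Petch contribution = k / sqrt(d) = 0.15 / 0.000441588 = 339.7 MPa
sigma = sigma_0 + k/sqrt(d) = 56 + 339.7 = 395.7 MPa

395.7


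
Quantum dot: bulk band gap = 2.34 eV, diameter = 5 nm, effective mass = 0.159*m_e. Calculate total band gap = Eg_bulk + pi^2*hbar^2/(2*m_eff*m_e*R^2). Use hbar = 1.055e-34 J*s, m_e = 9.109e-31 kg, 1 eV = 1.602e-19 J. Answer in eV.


Radius R = 5/2 nm = 2.5e-09 m
Confinement energy dE = pi^2 * hbar^2 / (2 * m_eff * m_e * R^2)
dE = pi^2 * (1.055e-34)^2 / (2 * 0.159 * 9.109e-31 * (2.5e-09)^2) J, divided by 1.602e-19 J/eV
dE = 0.3788 eV
Total band gap = E_g(bulk) + dE = 2.34 + 0.3788 = 2.7188 eV

2.7188


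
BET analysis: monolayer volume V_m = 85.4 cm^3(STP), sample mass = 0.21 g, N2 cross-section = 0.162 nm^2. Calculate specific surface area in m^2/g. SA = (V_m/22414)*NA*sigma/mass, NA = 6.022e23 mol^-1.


Number of moles in monolayer = V_m / 22414 = 85.4 / 22414 = 0.00381012
Number of molecules = moles * NA = 0.00381012 * 6.022e23
SA = molecules * sigma / mass
SA = (85.4 / 22414) * 6.022e23 * 0.162e-18 / 0.21
SA = 1770.0 m^2/g

1770.0


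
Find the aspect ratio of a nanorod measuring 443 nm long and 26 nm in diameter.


Aspect ratio AR = length / diameter
AR = 443 / 26
AR = 17.04

17.04


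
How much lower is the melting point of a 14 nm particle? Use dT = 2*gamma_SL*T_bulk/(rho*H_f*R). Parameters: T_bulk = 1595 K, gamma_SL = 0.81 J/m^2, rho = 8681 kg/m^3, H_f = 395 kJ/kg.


Radius R = 14/2 = 7 nm = 7e-09 m
Convert H_f = 395 kJ/kg = 395000 J/kg
dT = 2 * gamma_SL * T_bulk / (rho * H_f * R)
dT = 2 * 0.81 * 1595 / (8681 * 395000 * 7e-09)
dT = 107.6 K

107.6


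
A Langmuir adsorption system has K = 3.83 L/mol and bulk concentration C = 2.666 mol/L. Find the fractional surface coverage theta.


Langmuir isotherm: theta = K*C / (1 + K*C)
K*C = 3.83 * 2.666 = 10.21078
theta = 10.21078 / (1 + 10.21078) = 10.21078 / 11.21078
theta = 0.9108

0.9108


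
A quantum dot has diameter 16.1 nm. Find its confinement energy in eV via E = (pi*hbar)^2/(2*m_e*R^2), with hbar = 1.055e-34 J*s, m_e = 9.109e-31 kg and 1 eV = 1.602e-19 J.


Radius R = 16.1/2 = 8.05 nm = 8.05e-09 m
E = (pi * 1.055e-34)^2 / (2 * 9.109e-31 * (8.05e-09)^2)
E(J) = 9.30491e-22
E = E(J) / 1.602e-19 = 0.0058 eV

0.0058


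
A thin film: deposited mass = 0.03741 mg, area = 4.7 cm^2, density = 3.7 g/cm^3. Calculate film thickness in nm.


Convert: m = 0.03741 mg = 3.7410e-08 kg, A = 4.7 cm^2 = 4.7000e-04 m^2, rho = 3.7 g/cm^3 = 3700 kg/m^3
t = m / (A * rho)
t = 3.7410e-08 / (4.7000e-04 * 3700)
t = 2.1512e-08 m = 21.5 nm

21.5


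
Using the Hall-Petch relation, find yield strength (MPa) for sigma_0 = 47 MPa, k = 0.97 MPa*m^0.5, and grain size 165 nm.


d = 165 nm = 1.65e-07 m
sqrt(d) = 0.0004062019
Hall-Petch contribution = k / sqrt(d) = 0.97 / 0.0004062019 = 2388.0 MPa
sigma = sigma_0 + k/sqrt(d) = 47 + 2388.0 = 2435.0 MPa

2435.0


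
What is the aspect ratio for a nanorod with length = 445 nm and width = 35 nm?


Aspect ratio AR = length / diameter
AR = 445 / 35
AR = 12.71

12.71


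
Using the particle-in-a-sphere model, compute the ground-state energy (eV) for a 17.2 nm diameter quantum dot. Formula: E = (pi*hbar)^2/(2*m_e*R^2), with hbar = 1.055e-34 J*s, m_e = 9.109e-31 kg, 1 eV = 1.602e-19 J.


Radius R = 17.2/2 = 8.6 nm = 8.6e-09 m
E = (pi * 1.055e-34)^2 / (2 * 9.109e-31 * (8.6e-09)^2)
E(J) = 8.15281e-22
E = E(J) / 1.602e-19 = 0.0051 eV

0.0051


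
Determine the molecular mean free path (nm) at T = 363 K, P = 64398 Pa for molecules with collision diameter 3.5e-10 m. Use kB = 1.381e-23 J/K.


Mean free path: lambda = kB*T / (sqrt(2) * pi * d^2 * P)
lambda = 1.381e-23 * 363 / (sqrt(2) * pi * (3.5e-10)^2 * 64398)
lambda = 1.4303e-07 m
lambda = 143.03 nm

143.03


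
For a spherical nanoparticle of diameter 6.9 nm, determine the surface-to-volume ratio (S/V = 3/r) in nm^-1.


Radius r = 6.9/2 = 3.45 nm
S/V = 3 / r = 3 / 3.45
S/V = 0.8696 nm^-1

0.8696


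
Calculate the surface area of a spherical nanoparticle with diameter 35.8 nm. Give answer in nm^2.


Radius r = 35.8/2 = 17.9 nm
Surface area SA = 4 * pi * r^2
SA = 4 * pi * (17.9)^2
SA = 4026.39 nm^2

4026.39


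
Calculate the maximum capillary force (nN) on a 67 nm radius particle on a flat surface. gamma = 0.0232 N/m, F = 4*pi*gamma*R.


Convert radius: R = 67 nm = 6.7e-08 m
F = 4 * pi * gamma * R
F = 4 * pi * 0.0232 * 6.7e-08
F = 1.95332e-08 N = 19.5332 nN

19.5332


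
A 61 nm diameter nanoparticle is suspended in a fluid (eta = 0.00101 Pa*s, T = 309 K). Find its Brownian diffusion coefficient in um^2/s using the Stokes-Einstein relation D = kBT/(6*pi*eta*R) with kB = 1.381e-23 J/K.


Radius R = 61/2 = 30.5 nm = 3.05e-08 m
D = kB*T / (6*pi*eta*R)
D = 1.381e-23 * 309 / (6 * pi * 0.00101 * 3.05e-08)
D = 7.34903e-12 m^2/s = 7.349 um^2/s

7.349


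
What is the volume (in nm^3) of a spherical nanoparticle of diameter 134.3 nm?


Radius r = 134.3/2 = 67.15 nm
Volume V = (4/3) * pi * r^3
V = (4/3) * pi * (67.15)^3
V = 1268313.63 nm^3

1268313.63


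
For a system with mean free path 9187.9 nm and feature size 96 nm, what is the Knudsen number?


Knudsen number Kn = lambda / L
Kn = 9187.9 / 96
Kn = 95.7073

95.7073


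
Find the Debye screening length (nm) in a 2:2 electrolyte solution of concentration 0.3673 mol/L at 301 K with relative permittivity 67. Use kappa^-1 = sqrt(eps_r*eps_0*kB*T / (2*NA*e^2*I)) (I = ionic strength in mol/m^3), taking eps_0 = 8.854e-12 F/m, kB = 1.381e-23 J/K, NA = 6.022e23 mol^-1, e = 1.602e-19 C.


Ionic strength I = 0.3673 * 2^2 * 1000 = 1469.2 mol/m^3
kappa^-1 = sqrt(67 * 8.854e-12 * 1.381e-23 * 301 / (2 * 6.022e23 * (1.602e-19)^2 * 1469.2))
kappa^-1 = 0.233 nm

0.233


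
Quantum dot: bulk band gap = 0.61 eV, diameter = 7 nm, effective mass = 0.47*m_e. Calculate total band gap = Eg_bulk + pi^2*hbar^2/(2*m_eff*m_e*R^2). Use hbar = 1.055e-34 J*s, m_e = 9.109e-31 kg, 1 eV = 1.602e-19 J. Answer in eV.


Radius R = 7/2 nm = 3.5e-09 m
Confinement energy dE = pi^2 * hbar^2 / (2 * m_eff * m_e * R^2)
dE = pi^2 * (1.055e-34)^2 / (2 * 0.47 * 9.109e-31 * (3.5e-09)^2) J, divided by 1.602e-19 J/eV
dE = 0.0654 eV
Total band gap = E_g(bulk) + dE = 0.61 + 0.0654 = 0.6754 eV

0.6754


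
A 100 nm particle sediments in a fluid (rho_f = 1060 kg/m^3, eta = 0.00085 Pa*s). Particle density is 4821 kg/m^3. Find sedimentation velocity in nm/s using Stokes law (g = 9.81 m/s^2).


Radius R = 100/2 nm = 5e-08 m
Density difference = 4821 - 1060 = 3761 kg/m^3
v = 2 * R^2 * (rho_p - rho_f) * g / (9 * eta)
v = 2 * (5e-08)^2 * 3761 * 9.81 / (9 * 0.00085)
v = 2.41146e-08 m/s = 24.1146 nm/s

24.1146


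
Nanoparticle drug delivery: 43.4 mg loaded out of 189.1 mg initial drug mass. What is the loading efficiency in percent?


Drug loading efficiency = (drug loaded / drug initial) * 100
DLE = 43.4 / 189.1 * 100
DLE = 0.2295 * 100
DLE = 22.95%

22.95


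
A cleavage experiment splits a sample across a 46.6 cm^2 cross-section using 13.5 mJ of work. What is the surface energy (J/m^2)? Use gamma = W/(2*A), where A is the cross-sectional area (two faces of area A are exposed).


Convert: A = 46.6 cm^2 = 0.00466 m^2, W = 13.5 mJ = 0.0135 J
Cleaving exposes two faces of area A, so total new surface = 2*A and gamma = W / (2*A)
gamma = 0.0135 / (2 * 0.00466)
gamma = 1.448 J/m^2

1.448


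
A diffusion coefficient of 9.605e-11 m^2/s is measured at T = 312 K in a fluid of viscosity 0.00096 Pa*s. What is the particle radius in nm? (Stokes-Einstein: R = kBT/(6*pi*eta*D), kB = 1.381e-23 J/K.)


Stokes-Einstein: R = kB*T / (6*pi*eta*D)
R = 1.381e-23 * 312 / (6 * pi * 0.00096 * 9.605e-11)
R = 2.47901e-09 m = 2.48 nm

2.48


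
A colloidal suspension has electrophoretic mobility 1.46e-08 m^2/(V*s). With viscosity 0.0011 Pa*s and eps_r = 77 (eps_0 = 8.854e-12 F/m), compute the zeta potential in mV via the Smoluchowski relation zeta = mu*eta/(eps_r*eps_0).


Smoluchowski equation: zeta = mu * eta / (eps_r * eps_0)
zeta = 1.46e-08 * 0.0011 / (77 * 8.854e-12)
zeta = 0.023557 V = 23.56 mV

23.56


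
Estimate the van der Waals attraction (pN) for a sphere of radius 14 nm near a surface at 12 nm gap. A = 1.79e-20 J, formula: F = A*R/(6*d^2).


Convert to SI: R = 14 nm = 1.4e-08 m, d = 12 nm = 1.2e-08 m
F = A * R / (6 * d^2)
F = 1.79e-20 * 1.4e-08 / (6 * (1.2e-08)^2)
F = 2.90046e-13 N = 0.29 pN

0.29


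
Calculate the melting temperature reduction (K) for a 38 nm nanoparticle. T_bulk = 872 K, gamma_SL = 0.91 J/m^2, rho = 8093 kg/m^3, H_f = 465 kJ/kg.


Radius R = 38/2 = 19 nm = 1.9e-08 m
Convert H_f = 465 kJ/kg = 465000 J/kg
dT = 2 * gamma_SL * T_bulk / (rho * H_f * R)
dT = 2 * 0.91 * 872 / (8093 * 465000 * 1.9e-08)
dT = 22.2 K

22.2


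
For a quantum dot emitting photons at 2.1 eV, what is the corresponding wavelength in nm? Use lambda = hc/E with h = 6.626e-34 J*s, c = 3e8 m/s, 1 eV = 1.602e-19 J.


Convert energy: E = 2.1 eV = 2.1 * 1.602e-19 = 3.3642e-19 J
lambda = h*c / E = 6.626e-34 * 3e8 / 3.3642e-19
lambda = 5.90869e-07 m = 590.9 nm

590.9


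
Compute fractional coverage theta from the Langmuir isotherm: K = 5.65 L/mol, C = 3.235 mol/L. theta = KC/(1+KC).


Langmuir isotherm: theta = K*C / (1 + K*C)
K*C = 5.65 * 3.235 = 18.27775
theta = 18.27775 / (1 + 18.27775) = 18.27775 / 19.27775
theta = 0.9481

0.9481


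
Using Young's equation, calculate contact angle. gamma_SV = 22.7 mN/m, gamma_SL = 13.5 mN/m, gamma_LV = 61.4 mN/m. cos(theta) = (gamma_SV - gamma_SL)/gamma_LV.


cos(theta) = (gamma_SV - gamma_SL) / gamma_LV
cos(theta) = (22.7 - 13.5) / 61.4
cos(theta) = 0.149837
theta = arccos(0.149837) = 81.38 degrees

81.38


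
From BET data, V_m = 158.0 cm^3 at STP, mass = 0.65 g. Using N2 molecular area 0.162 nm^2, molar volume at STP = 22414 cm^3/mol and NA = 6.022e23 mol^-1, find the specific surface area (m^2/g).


Number of moles in monolayer = V_m / 22414 = 158.0 / 22414 = 0.00704917
Number of molecules = moles * NA = 0.00704917 * 6.022e23
SA = molecules * sigma / mass
SA = (158.0 / 22414) * 6.022e23 * 0.162e-18 / 0.65
SA = 1058.0 m^2/g

1058.0


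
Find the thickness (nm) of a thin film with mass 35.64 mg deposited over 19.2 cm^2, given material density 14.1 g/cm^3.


Convert: m = 35.64 mg = 3.5640e-05 kg, A = 19.2 cm^2 = 1.9200e-03 m^2, rho = 14.1 g/cm^3 = 14100 kg/m^3
t = m / (A * rho)
t = 3.5640e-05 / (1.9200e-03 * 14100)
t = 1.3165e-06 m = 1316.5 nm

1316.5


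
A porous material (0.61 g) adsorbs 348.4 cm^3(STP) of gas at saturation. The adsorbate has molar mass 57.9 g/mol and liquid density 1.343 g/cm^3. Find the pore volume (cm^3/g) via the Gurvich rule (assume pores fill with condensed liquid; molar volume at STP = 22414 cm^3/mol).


Moles adsorbed n = V_ads / 22414 = 348.4 / 22414 = 1.554386e-02 mol
Liquid volume V_liq = n * M / rho_liq = 1.554386e-02 * 57.9 / 1.343 = 0.67013 cm^3
Specific pore volume V_pore = V_liq / m_sample = 0.67013 / 0.61
V_pore = 1.0986 cm^3/g

1.0986


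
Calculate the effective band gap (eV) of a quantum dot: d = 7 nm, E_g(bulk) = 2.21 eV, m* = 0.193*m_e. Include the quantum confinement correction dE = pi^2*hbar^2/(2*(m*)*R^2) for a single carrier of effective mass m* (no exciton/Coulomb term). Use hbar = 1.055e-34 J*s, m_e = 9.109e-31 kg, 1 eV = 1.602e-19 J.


Radius R = 7/2 nm = 3.5e-09 m
Confinement energy dE = pi^2 * hbar^2 / (2 * m_eff * m_e * R^2)
dE = pi^2 * (1.055e-34)^2 / (2 * 0.193 * 9.109e-31 * (3.5e-09)^2) J, divided by 1.602e-19 J/eV
dE = 0.1592 eV
Total band gap = E_g(bulk) + dE = 2.21 + 0.1592 = 2.3692 eV

2.3692


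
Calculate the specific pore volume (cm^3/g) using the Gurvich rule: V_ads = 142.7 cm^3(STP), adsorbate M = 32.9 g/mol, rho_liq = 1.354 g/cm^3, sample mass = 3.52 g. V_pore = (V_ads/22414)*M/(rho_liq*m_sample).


Moles adsorbed n = V_ads / 22414 = 142.7 / 22414 = 6.366557e-03 mol
Liquid volume V_liq = n * M / rho_liq = 6.366557e-03 * 32.9 / 1.354 = 0.15470 cm^3
Specific pore volume V_pore = V_liq / m_sample = 0.15470 / 3.52
V_pore = 0.0439 cm^3/g

0.0439


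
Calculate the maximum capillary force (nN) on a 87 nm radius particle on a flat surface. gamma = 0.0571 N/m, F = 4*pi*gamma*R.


Convert radius: R = 87 nm = 8.7e-08 m
F = 4 * pi * gamma * R
F = 4 * pi * 0.0571 * 8.7e-08
F = 6.2426e-08 N = 62.426 nN

62.426


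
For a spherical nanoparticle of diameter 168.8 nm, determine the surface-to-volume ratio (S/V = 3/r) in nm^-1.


Radius r = 168.8/2 = 84.4 nm
S/V = 3 / r = 3 / 84.4
S/V = 0.0355 nm^-1

0.0355


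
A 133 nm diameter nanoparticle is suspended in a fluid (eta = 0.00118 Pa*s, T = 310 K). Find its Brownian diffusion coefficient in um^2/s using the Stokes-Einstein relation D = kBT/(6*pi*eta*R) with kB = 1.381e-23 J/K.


Radius R = 133/2 = 66.5 nm = 6.65e-08 m
D = kB*T / (6*pi*eta*R)
D = 1.381e-23 * 310 / (6 * pi * 0.00118 * 6.65e-08)
D = 2.89435e-12 m^2/s = 2.894 um^2/s

2.894


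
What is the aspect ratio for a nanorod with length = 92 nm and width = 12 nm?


Aspect ratio AR = length / diameter
AR = 92 / 12
AR = 7.67

7.67


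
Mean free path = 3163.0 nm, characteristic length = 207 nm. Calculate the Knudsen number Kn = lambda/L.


Knudsen number Kn = lambda / L
Kn = 3163.0 / 207
Kn = 15.2802

15.2802


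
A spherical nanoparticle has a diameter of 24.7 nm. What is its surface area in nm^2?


Radius r = 24.7/2 = 12.35 nm
Surface area SA = 4 * pi * r^2
SA = 4 * pi * (12.35)^2
SA = 1916.65 nm^2

1916.65


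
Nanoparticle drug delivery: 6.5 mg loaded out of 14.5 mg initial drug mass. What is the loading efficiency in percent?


Drug loading efficiency = (drug loaded / drug initial) * 100
DLE = 6.5 / 14.5 * 100
DLE = 0.4483 * 100
DLE = 44.83%

44.83


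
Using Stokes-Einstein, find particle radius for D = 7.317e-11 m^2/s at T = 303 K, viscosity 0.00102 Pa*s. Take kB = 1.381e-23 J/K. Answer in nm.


Stokes-Einstein: R = kB*T / (6*pi*eta*D)
R = 1.381e-23 * 303 / (6 * pi * 0.00102 * 7.317e-11)
R = 2.97442e-09 m = 2.97 nm

2.97


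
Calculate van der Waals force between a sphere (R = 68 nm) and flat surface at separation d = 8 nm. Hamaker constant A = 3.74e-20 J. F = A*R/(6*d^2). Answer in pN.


Convert to SI: R = 68 nm = 6.8e-08 m, d = 8 nm = 8e-09 m
F = A * R / (6 * d^2)
F = 3.74e-20 * 6.8e-08 / (6 * (8e-09)^2)
F = 6.62292e-12 N = 6.623 pN

6.623


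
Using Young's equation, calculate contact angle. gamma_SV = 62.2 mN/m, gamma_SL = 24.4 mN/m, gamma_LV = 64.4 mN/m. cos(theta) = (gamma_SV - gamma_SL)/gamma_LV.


cos(theta) = (gamma_SV - gamma_SL) / gamma_LV
cos(theta) = (62.2 - 24.4) / 64.4
cos(theta) = 0.586957
theta = arccos(0.586957) = 54.06 degrees

54.06


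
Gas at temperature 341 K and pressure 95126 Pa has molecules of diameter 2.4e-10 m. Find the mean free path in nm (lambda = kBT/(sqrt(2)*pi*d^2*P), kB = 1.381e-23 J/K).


Mean free path: lambda = kB*T / (sqrt(2) * pi * d^2 * P)
lambda = 1.381e-23 * 341 / (sqrt(2) * pi * (2.4e-10)^2 * 95126)
lambda = 1.93447e-07 m
lambda = 193.45 nm

193.45


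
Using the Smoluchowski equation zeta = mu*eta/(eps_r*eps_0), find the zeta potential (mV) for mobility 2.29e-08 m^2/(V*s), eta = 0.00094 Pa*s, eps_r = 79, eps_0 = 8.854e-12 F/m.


Smoluchowski equation: zeta = mu * eta / (eps_r * eps_0)
zeta = 2.29e-08 * 0.00094 / (79 * 8.854e-12)
zeta = 0.030775 V = 30.77 mV

30.77


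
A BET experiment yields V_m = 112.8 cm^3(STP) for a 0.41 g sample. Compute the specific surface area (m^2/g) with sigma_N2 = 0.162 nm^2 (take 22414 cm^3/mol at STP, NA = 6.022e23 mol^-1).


Number of moles in monolayer = V_m / 22414 = 112.8 / 22414 = 0.00503257
Number of molecules = moles * NA = 0.00503257 * 6.022e23
SA = molecules * sigma / mass
SA = (112.8 / 22414) * 6.022e23 * 0.162e-18 / 0.41
SA = 1197.5 m^2/g

1197.5


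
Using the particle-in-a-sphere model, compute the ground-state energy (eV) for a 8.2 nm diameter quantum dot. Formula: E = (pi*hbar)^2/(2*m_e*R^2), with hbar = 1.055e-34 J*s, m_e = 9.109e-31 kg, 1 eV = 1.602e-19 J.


Radius R = 8.2/2 = 4.1 nm = 4.1e-09 m
E = (pi * 1.055e-34)^2 / (2 * 9.109e-31 * (4.1e-09)^2)
E(J) = 3.58704e-21
E = E(J) / 1.602e-19 = 0.0224 eV

0.0224


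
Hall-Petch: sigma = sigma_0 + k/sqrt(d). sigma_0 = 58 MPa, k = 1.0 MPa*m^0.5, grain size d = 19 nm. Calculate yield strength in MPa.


d = 19 nm = 1.9e-08 m
sqrt(d) = 0.0001378405
Hall-Petch contribution = k / sqrt(d) = 1.0 / 0.0001378405 = 7254.8 MPa
sigma = sigma_0 + k/sqrt(d) = 58 + 7254.8 = 7312.8 MPa

7312.8


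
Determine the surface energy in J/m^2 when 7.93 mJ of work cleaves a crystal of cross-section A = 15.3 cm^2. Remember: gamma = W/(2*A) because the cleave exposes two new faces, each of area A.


Convert: A = 15.3 cm^2 = 0.00153 m^2, W = 7.93 mJ = 0.00793 J
Cleaving exposes two faces of area A, so total new surface = 2*A and gamma = W / (2*A)
gamma = 0.00793 / (2 * 0.00153)
gamma = 2.592 J/m^2

2.592


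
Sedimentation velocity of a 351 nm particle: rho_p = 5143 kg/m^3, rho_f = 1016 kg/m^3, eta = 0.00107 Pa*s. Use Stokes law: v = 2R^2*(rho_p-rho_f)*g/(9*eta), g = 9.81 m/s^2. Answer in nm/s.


Radius R = 351/2 nm = 1.755e-07 m
Density difference = 5143 - 1016 = 4127 kg/m^3
v = 2 * R^2 * (rho_p - rho_f) * g / (9 * eta)
v = 2 * (1.755e-07)^2 * 4127 * 9.81 / (9 * 0.00107)
v = 2.58977e-07 m/s = 258.9771 nm/s

258.9771


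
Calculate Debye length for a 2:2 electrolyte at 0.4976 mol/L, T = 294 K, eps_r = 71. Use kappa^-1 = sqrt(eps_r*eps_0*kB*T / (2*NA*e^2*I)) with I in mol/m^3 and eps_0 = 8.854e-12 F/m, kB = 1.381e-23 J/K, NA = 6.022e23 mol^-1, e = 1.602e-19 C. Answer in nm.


Ionic strength I = 0.4976 * 2^2 * 1000 = 1990.4 mol/m^3
kappa^-1 = sqrt(71 * 8.854e-12 * 1.381e-23 * 294 / (2 * 6.022e23 * (1.602e-19)^2 * 1990.4))
kappa^-1 = 0.204 nm

0.204


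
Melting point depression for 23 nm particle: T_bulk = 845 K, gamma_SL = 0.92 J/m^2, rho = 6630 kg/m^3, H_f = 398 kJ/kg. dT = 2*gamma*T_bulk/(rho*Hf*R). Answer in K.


Radius R = 23/2 = 11.5 nm = 1.15e-08 m
Convert H_f = 398 kJ/kg = 398000 J/kg
dT = 2 * gamma_SL * T_bulk / (rho * H_f * R)
dT = 2 * 0.92 * 845 / (6630 * 398000 * 1.15e-08)
dT = 51.2 K

51.2


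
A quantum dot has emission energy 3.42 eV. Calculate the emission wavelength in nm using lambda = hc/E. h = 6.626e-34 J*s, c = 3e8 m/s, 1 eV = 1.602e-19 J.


Convert energy: E = 3.42 eV = 3.42 * 1.602e-19 = 5.47884e-19 J
lambda = h*c / E = 6.626e-34 * 3e8 / 5.47884e-19
lambda = 3.62814e-07 m = 362.8 nm

362.8


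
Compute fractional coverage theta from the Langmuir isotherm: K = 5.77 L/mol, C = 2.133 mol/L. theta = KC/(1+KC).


Langmuir isotherm: theta = K*C / (1 + K*C)
K*C = 5.77 * 2.133 = 12.30741
theta = 12.30741 / (1 + 12.30741) = 12.30741 / 13.30741
theta = 0.9249

0.9249


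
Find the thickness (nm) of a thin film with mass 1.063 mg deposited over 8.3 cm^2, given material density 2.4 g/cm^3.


Convert: m = 1.063 mg = 1.0630e-06 kg, A = 8.3 cm^2 = 8.3000e-04 m^2, rho = 2.4 g/cm^3 = 2400 kg/m^3
t = m / (A * rho)
t = 1.0630e-06 / (8.3000e-04 * 2400)
t = 5.3363e-07 m = 533.6 nm

533.6


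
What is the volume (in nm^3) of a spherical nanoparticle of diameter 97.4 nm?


Radius r = 97.4/2 = 48.7 nm
Volume V = (4/3) * pi * r^3
V = (4/3) * pi * (48.7)^3
V = 483810.73 nm^3

483810.73


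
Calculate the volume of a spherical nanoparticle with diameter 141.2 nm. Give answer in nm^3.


Radius r = 141.2/2 = 70.6 nm
Volume V = (4/3) * pi * r^3
V = (4/3) * pi * (70.6)^3
V = 1474017.75 nm^3

1474017.75


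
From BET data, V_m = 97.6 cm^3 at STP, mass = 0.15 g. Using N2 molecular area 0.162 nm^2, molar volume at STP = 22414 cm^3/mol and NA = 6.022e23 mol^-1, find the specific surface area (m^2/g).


Number of moles in monolayer = V_m / 22414 = 97.6 / 22414 = 0.00435442
Number of molecules = moles * NA = 0.00435442 * 6.022e23
SA = molecules * sigma / mass
SA = (97.6 / 22414) * 6.022e23 * 0.162e-18 / 0.15
SA = 2832.0 m^2/g

2832.0


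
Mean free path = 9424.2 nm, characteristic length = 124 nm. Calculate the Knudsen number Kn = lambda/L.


Knudsen number Kn = lambda / L
Kn = 9424.2 / 124
Kn = 76.0016

76.0016


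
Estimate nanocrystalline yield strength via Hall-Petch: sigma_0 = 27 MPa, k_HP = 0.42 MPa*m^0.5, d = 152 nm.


d = 152 nm = 1.52e-07 m
sqrt(d) = 0.0003898718
Hall-Petch contribution = k / sqrt(d) = 0.42 / 0.0003898718 = 1077.3 MPa
sigma = sigma_0 + k/sqrt(d) = 27 + 1077.3 = 1104.3 MPa

1104.3


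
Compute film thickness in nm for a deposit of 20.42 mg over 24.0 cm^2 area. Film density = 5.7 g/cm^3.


Convert: m = 20.42 mg = 2.0420e-05 kg, A = 24.0 cm^2 = 2.4000e-03 m^2, rho = 5.7 g/cm^3 = 5700 kg/m^3
t = m / (A * rho)
t = 2.0420e-05 / (2.4000e-03 * 5700)
t = 1.4927e-06 m = 1492.7 nm

1492.7


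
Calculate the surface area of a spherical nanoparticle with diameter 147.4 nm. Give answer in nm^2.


Radius r = 147.4/2 = 73.7 nm
Surface area SA = 4 * pi * r^2
SA = 4 * pi * (73.7)^2
SA = 68256.63 nm^2

68256.63


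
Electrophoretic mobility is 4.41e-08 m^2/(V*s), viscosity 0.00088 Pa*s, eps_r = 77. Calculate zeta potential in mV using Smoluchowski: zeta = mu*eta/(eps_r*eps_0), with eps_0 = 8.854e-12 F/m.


Smoluchowski equation: zeta = mu * eta / (eps_r * eps_0)
zeta = 4.41e-08 * 0.00088 / (77 * 8.854e-12)
zeta = 0.056923 V = 56.92 mV

56.92


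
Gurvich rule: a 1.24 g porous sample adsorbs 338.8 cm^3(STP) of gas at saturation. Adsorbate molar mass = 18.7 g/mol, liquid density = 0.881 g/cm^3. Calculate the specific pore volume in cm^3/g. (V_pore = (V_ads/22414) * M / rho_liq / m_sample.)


Moles adsorbed n = V_ads / 22414 = 338.8 / 22414 = 1.511555e-02 mol
Liquid volume V_liq = n * M / rho_liq = 1.511555e-02 * 18.7 / 0.881 = 0.32084 cm^3
Specific pore volume V_pore = V_liq / m_sample = 0.32084 / 1.24
V_pore = 0.2587 cm^3/g

0.2587


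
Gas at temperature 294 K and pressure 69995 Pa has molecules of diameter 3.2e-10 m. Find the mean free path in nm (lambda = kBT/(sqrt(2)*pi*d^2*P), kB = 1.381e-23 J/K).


Mean free path: lambda = kB*T / (sqrt(2) * pi * d^2 * P)
lambda = 1.381e-23 * 294 / (sqrt(2) * pi * (3.2e-10)^2 * 69995)
lambda = 1.275e-07 m
lambda = 127.5 nm

127.5


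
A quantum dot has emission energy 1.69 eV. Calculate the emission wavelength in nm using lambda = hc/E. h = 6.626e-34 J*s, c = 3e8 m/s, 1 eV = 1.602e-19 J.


Convert energy: E = 1.69 eV = 1.69 * 1.602e-19 = 2.70738e-19 J
lambda = h*c / E = 6.626e-34 * 3e8 / 2.70738e-19
lambda = 7.34215e-07 m = 734.2 nm

734.2


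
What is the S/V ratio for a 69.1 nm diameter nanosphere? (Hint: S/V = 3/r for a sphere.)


Radius r = 69.1/2 = 34.55 nm
S/V = 3 / r = 3 / 34.55
S/V = 0.0868 nm^-1

0.0868


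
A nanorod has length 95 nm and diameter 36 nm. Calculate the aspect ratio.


Aspect ratio AR = length / diameter
AR = 95 / 36
AR = 2.64

2.64


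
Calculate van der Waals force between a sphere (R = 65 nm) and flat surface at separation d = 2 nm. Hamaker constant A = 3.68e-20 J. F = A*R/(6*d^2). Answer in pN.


Convert to SI: R = 65 nm = 6.5e-08 m, d = 2 nm = 2e-09 m
F = A * R / (6 * d^2)
F = 3.68e-20 * 6.5e-08 / (6 * (2e-09)^2)
F = 9.96667e-11 N = 99.667 pN

99.667


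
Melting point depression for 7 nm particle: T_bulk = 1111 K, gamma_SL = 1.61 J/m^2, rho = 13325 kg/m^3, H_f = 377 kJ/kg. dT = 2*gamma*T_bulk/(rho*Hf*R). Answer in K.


Radius R = 7/2 = 3.5 nm = 3.5e-09 m
Convert H_f = 377 kJ/kg = 377000 J/kg
dT = 2 * gamma_SL * T_bulk / (rho * H_f * R)
dT = 2 * 1.61 * 1111 / (13325 * 377000 * 3.5e-09)
dT = 203.5 K

203.5


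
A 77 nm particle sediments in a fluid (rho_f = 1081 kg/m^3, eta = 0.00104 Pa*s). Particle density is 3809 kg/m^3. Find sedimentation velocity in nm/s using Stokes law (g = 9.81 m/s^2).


Radius R = 77/2 nm = 3.85e-08 m
Density difference = 3809 - 1081 = 2728 kg/m^3
v = 2 * R^2 * (rho_p - rho_f) * g / (9 * eta)
v = 2 * (3.85e-08)^2 * 2728 * 9.81 / (9 * 0.00104)
v = 8.47596e-09 m/s = 8.476 nm/s

8.476


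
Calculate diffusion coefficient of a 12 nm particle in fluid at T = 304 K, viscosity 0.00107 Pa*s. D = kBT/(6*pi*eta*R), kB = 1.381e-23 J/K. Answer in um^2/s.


Radius R = 12/2 = 6 nm = 6e-09 m
D = kB*T / (6*pi*eta*R)
D = 1.381e-23 * 304 / (6 * pi * 0.00107 * 6e-09)
D = 3.46921e-11 m^2/s = 34.692 um^2/s

34.692


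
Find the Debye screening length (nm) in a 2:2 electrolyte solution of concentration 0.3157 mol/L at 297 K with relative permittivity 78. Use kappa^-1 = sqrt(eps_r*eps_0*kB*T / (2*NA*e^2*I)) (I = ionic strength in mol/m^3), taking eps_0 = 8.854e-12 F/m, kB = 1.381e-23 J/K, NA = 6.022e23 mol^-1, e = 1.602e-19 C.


Ionic strength I = 0.3157 * 2^2 * 1000 = 1262.8 mol/m^3
kappa^-1 = sqrt(78 * 8.854e-12 * 1.381e-23 * 297 / (2 * 6.022e23 * (1.602e-19)^2 * 1262.8))
kappa^-1 = 0.269 nm

0.269


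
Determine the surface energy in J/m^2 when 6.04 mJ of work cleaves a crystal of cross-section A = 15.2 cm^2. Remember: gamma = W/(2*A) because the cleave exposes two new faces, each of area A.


Convert: A = 15.2 cm^2 = 0.00152 m^2, W = 6.04 mJ = 0.00604 J
Cleaving exposes two faces of area A, so total new surface = 2*A and gamma = W / (2*A)
gamma = 0.00604 / (2 * 0.00152)
gamma = 1.987 J/m^2

1.987


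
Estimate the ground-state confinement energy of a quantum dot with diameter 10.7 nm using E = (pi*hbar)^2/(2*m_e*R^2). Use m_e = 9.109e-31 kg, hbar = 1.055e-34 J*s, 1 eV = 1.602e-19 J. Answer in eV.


Radius R = 10.7/2 = 5.35 nm = 5.35e-09 m
E = (pi * 1.055e-34)^2 / (2 * 9.109e-31 * (5.35e-09)^2)
E(J) = 2.10667e-21
E = E(J) / 1.602e-19 = 0.0132 eV

0.0132


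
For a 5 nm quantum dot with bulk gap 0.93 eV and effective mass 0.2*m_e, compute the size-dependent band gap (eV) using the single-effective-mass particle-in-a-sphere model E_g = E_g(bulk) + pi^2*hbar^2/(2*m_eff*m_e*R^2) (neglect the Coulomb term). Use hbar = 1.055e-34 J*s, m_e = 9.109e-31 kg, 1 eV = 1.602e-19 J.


Radius R = 5/2 nm = 2.5e-09 m
Confinement energy dE = pi^2 * hbar^2 / (2 * m_eff * m_e * R^2)
dE = pi^2 * (1.055e-34)^2 / (2 * 0.2 * 9.109e-31 * (2.5e-09)^2) J, divided by 1.602e-19 J/eV
dE = 0.3011 eV
Total band gap = E_g(bulk) + dE = 0.93 + 0.3011 = 1.2311 eV

1.2311


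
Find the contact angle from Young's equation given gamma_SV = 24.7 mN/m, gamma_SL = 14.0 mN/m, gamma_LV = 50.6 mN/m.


cos(theta) = (gamma_SV - gamma_SL) / gamma_LV
cos(theta) = (24.7 - 14.0) / 50.6
cos(theta) = 0.211462
theta = arccos(0.211462) = 77.79 degrees

77.79


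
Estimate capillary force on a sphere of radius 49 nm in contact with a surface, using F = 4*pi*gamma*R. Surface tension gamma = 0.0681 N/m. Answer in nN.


Convert radius: R = 49 nm = 4.9e-08 m
F = 4 * pi * gamma * R
F = 4 * pi * 0.0681 * 4.9e-08
F = 4.19327e-08 N = 41.9327 nN

41.9327


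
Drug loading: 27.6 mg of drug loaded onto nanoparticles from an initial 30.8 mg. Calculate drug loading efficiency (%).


Drug loading efficiency = (drug loaded / drug initial) * 100
DLE = 27.6 / 30.8 * 100
DLE = 0.8961 * 100
DLE = 89.61%

89.61


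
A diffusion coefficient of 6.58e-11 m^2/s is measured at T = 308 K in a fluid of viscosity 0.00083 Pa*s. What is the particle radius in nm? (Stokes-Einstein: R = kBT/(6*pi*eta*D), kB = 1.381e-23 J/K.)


Stokes-Einstein: R = kB*T / (6*pi*eta*D)
R = 1.381e-23 * 308 / (6 * pi * 0.00083 * 6.58e-11)
R = 4.1318e-09 m = 4.13 nm

4.13


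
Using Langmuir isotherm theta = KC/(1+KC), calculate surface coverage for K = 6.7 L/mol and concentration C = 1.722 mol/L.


Langmuir isotherm: theta = K*C / (1 + K*C)
K*C = 6.7 * 1.722 = 11.5374
theta = 11.5374 / (1 + 11.5374) = 11.5374 / 12.5374
theta = 0.9202

0.9202


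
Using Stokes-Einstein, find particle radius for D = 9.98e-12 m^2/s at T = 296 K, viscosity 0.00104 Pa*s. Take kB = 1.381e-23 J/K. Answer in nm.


Stokes-Einstein: R = kB*T / (6*pi*eta*D)
R = 1.381e-23 * 296 / (6 * pi * 0.00104 * 9.98e-12)
R = 2.08939e-08 m = 20.89 nm

20.89


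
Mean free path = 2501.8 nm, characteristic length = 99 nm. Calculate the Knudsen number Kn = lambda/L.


Knudsen number Kn = lambda / L
Kn = 2501.8 / 99
Kn = 25.2707

25.2707


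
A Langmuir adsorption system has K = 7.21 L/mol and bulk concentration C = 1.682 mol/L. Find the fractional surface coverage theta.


Langmuir isotherm: theta = K*C / (1 + K*C)
K*C = 7.21 * 1.682 = 12.12722
theta = 12.12722 / (1 + 12.12722) = 12.12722 / 13.12722
theta = 0.9238

0.9238


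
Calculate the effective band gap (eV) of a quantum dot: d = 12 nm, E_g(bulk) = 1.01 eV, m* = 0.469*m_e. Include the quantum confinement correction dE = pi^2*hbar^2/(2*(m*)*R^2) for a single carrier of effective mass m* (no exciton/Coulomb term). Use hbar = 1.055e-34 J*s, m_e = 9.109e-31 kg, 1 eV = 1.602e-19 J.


Radius R = 12/2 nm = 6e-09 m
Confinement energy dE = pi^2 * hbar^2 / (2 * m_eff * m_e * R^2)
dE = pi^2 * (1.055e-34)^2 / (2 * 0.469 * 9.109e-31 * (6e-09)^2) J, divided by 1.602e-19 J/eV
dE = 0.0223 eV
Total band gap = E_g(bulk) + dE = 1.01 + 0.0223 = 1.0323 eV

1.0323


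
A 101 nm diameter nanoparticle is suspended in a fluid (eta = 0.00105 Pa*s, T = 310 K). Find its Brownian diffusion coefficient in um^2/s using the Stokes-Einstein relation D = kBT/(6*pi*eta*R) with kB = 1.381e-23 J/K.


Radius R = 101/2 = 50.5 nm = 5.05e-08 m
D = kB*T / (6*pi*eta*R)
D = 1.381e-23 * 310 / (6 * pi * 0.00105 * 5.05e-08)
D = 4.28325e-12 m^2/s = 4.283 um^2/s

4.283


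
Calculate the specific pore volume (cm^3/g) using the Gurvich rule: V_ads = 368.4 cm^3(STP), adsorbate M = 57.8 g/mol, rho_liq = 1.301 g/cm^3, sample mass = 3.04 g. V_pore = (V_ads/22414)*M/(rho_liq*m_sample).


Moles adsorbed n = V_ads / 22414 = 368.4 / 22414 = 1.643616e-02 mol
Liquid volume V_liq = n * M / rho_liq = 1.643616e-02 * 57.8 / 1.301 = 0.73022 cm^3
Specific pore volume V_pore = V_liq / m_sample = 0.73022 / 3.04
V_pore = 0.2402 cm^3/g

0.2402
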